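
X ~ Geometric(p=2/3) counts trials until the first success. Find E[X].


For geometric (trials until first success), E[X] = 1/p = 1/(2/3) = 3/2

3/2


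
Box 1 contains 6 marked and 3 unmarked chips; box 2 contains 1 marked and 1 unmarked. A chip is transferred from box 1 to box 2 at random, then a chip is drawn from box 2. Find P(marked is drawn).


P(transfer marked) = 6/9 = 2/3; P(transfer unmarked) = 1/3
If marked transferred: Urn II has 2 marked of 3, so P(marked|marked moved) = 2/3
If unmarked transferred: Urn II has 1 marked of 3, so P(marked|unmarked moved) = 1/3
By total probability: P(marked) = 2/3*2/3 + 1/3*1/3 = 5/9

5/9


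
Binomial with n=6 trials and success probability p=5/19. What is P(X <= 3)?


P(X<=3) = P(X=0) + P(X=1) + P(X=2) + P(X=3)
= 7529536/47045881 + 16134720/47045881 + 14406000/47045881 + 6860000/47045881
= 44930256/47045881

44930256/47045881


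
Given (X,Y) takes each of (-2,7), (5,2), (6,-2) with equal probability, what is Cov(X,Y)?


E[X]=3, E[Y]=7/3, E[XY]=-16/3
Cov(X,Y) = E[XY] - E[X]E[Y] = -16/3 - 3*7/3 = -37/3

-37/3


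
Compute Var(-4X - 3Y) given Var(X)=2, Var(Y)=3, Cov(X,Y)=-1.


Var(-4X - 3Y) = (-4)^2*Var(X) + (-3)^2*Var(Y) + 2*(-4)*(-3)*Cov(X,Y)
= 16*2 + 9*3 + 24*(-1)
= 32 + 27 - 24 = 35

35


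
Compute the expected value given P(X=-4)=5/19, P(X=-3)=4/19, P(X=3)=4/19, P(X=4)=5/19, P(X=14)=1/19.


E[X] = sum(x * P(x))
= -4*5/19 - 3*4/19 + 3*4/19 + 4*5/19 + 14*1/19
= 14/19

14/19


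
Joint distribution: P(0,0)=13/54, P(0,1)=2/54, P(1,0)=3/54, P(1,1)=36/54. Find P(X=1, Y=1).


Read from table: P(X=1, Y=1) = 36/54 = 2/3

2/3


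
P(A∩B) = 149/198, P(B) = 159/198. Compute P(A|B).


P(A|B) = P(A∩B)/P(B) = (149/198)/(159/198) = 149/159

149/159


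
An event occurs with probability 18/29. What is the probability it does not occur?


P(A') = 1 - P(A) = 1 - 18/29 = 11/29

11/29


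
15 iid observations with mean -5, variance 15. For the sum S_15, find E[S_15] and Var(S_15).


E[S_n] = n*mu = 15*-5 = -75
Var(S_n) = n*sigma^2 = 15*15 = 225

E[S_15]=-75, Var(S_15)=225


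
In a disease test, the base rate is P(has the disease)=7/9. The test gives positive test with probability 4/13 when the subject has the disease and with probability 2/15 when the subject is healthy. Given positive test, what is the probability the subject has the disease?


P(A) = P(A|B)P(B) + P(A|B')P(B') = 4/13*7/9 + 2/15*2/9 = 472/1755
P(B|A) = P(A|B)P(B)/P(A) = (28/117)/(472/1755) = 105/118

105/118


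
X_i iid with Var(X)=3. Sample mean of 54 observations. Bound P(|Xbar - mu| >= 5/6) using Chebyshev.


Var(Xbar) = Var(X)/n = 3/54
Chebyshev: P(|Xbar-mu| >= 5/6) <= Var(Xbar)/(5/6)^2 = (1/18)/(25/36) = 2/25

2/25


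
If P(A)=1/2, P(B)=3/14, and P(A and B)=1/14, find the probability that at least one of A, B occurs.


P(A∪B) = P(A) + P(B) - P(A∩B)
= 1/2 + 3/14 - 1/14 = 9/14

9/14


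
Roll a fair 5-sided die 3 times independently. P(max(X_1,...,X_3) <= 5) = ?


P(max <= 5) = P(all X_i <= 5) = (P(X_1 <= 5))^3
= (5/5)^3 = 1^3 = 1

1


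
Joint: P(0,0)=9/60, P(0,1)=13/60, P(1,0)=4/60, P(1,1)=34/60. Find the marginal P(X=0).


P(X=0) = P(0,0)+P(0,1) = 9/60 + 13/60 = 22/60 = 11/30

11/30


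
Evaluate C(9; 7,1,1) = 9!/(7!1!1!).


9! = 362880
Denominator: 7!=5040 * 1!=1 * 1!=1
Coefficient = 362880 / 5040 = 72

72


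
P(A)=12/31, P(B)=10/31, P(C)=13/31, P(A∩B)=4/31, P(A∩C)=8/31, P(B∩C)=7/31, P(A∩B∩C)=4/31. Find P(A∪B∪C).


P(A∪B∪C) = P(A)+P(B)+P(C) - P(AB)-P(AC)-P(BC) + P(ABC)
= 12/31+10/31+13/31 - 4/31-8/31-7/31 + 4/31
= 20/31

20/31


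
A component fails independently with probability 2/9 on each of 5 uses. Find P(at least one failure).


P(at least one) = 1 - P(none)
P(none) = (1 - 2/9)^5 = (7/9)^5 = 16807/59049
P(at least one) = 1 - 16807/59049 = 42242/59049

42242/59049


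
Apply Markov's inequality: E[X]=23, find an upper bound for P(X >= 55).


Markov: P(X >= a) <= E[X]/a
P(X >= 55) <= 23/55

23/55


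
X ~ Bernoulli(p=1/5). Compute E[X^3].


For Bernoulli: X in {0,1}
E[X^3] = 0^3*(1-1/5) + 1^3*1/5 = 1/5

1/5


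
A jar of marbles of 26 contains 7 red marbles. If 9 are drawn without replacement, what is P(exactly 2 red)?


P(X=2) = C(7,2)*C(19,7) / C(26,9)
= 21*50388 / 3124550
= 1058148/3124550 = 2142/6325

2142/6325


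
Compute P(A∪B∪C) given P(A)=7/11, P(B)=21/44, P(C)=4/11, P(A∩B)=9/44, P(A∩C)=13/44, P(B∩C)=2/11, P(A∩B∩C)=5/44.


P(A∪B∪C) = P(A)+P(B)+P(C) - P(AB)-P(AC)-P(BC) + P(ABC)
= 7/11+21/44+4/11 - 9/44-13/44-2/11 + 5/44
= 10/11

10/11


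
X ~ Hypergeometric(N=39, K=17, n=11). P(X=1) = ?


P(X=1) = C(17,1)*C(22,10) / C(39,11)
= 17*646646 / 1676056044
= 10992982/1676056044 = 1309/199578

1309/199578


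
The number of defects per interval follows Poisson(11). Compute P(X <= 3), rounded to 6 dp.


P(X<=3) = e^(-11)*11^0/0! + e^(-11)*11^1/1! + e^(-11)*11^2/2! + e^(-11)*11^3/3!
≈ 0.0000167017 + 0.0001837187 + 0.0010104529 + 0.0037049940
= 0.0049158673
≈ 0.004916

0.004916


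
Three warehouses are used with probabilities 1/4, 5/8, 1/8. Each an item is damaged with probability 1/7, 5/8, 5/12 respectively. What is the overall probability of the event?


P(A) = P(A|B1)P(B1) + P(A|B2)P(B2) + P(A|B3)P(B3)
= 1/7*1/4 + 5/8*5/8 + 5/12*1/8
= 1/28 + 25/64 + 5/96 = 643/1344

643/1344


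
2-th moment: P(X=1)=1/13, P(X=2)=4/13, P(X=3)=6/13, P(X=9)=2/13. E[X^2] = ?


E[X^2] = sum(x^2 * P(x))
= 1*1/13 + 4*4/13 + 9*6/13 + 81*2/13
= 233/13

233/13


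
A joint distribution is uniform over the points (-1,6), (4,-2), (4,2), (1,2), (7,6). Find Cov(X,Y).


E[X]=3, E[Y]=14/5, E[XY]=38/5
Cov(X,Y) = E[XY] - E[X]E[Y] = 38/5 - 3*14/5 = -4/5

-4/5


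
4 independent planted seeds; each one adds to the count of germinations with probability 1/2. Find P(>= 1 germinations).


P(at least one) = 1 - P(none)
P(none) = (1 - 1/2)^4 = (1/2)^4 = 1/16
P(at least one) = 1 - 1/16 = 15/16

15/16


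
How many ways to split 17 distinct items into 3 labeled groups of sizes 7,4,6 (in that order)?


17! = 355687428096000
Denominator: 7!=5040 * 4!=24 * 6!=720
Coefficient = 355687428096000 / 87091200 = 4084080

4084080


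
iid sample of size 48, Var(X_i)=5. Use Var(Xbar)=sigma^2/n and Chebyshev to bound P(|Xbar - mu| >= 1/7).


Var(Xbar) = Var(X)/n = 5/48
Chebyshev: P(|Xbar-mu| >= 1/7) <= Var(Xbar)/(1/7)^2 = (5/48)/(1/49) = 245/48
Bound exceeds 1, so trivial bound: 1

1


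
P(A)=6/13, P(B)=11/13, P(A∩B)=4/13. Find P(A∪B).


P(A∪B) = P(A) + P(B) - P(A∩B)
= 6/13 + 11/13 - 4/13 = 1

1


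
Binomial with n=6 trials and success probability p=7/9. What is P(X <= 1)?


P(X<=1) = P(X=0) + P(X=1)
= 64/531441 + 448/177147
= 1408/531441

1408/531441


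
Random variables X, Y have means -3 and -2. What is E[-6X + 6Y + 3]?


E[-6X + 6Y + 3] = -6*E[X] + 6*E[Y] + 3
= (-6)*(-3) + (6)*(-2) + (3)
= 18 - 12 + 3 = 9

9


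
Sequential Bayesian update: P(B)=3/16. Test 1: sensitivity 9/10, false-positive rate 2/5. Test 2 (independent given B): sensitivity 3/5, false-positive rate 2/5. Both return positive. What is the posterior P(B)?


After test 1: P(+) = 9/10*3/16 + 2/5*13/16 = 79/160
P(B|+) = (27/160)/(79/160) = 27/79
After test 2 (use post1 as new prior): P(+) = 3/5*27/79 + 2/5*52/79 = 37/79
P(B|+,+) = (81/395)/(37/79) = 81/185

81/185


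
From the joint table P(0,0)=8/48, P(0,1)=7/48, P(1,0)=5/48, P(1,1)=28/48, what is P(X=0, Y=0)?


Read from table: P(X=0, Y=0) = 8/48 = 1/6

1/6


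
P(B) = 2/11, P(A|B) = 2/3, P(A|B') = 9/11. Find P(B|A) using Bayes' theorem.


P(A) = P(A|B)P(B) + P(A|B')P(B') = 2/3*2/11 + 9/11*9/11 = 287/363
P(B|A) = P(A|B)P(B)/P(A) = (4/33)/(287/363) = 44/287

44/287


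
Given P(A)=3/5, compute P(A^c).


P(A') = 1 - P(A) = 1 - 3/5 = 2/5

2/5


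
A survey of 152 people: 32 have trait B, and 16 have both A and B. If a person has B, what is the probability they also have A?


P(A|B) = P(A∩B)/P(B) = (16/152)/(32/152) = 16/32 = 1/2

1/2


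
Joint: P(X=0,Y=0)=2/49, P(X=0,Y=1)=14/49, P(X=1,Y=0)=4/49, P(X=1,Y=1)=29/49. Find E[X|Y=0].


P(Y=0) = 6/49
E[X|Y=0] = (0*2 + 1*4)/6 = 4/6 = 2/3

2/3


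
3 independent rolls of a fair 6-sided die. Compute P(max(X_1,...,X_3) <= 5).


P(max <= 5) = P(all X_i <= 5) = (P(X_1 <= 5))^3
= (5/6)^3 = 125/216

125/216


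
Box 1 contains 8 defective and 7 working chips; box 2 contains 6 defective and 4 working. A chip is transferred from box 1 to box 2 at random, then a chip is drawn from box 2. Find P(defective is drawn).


P(transfer defective) = 8/15; P(transfer working) = 7/15
If defective transferred: Urn II has 7 defective of 11, so P(defective|defective moved) = 7/11
If working transferred: Urn II has 6 defective of 11, so P(defective|working moved) = 6/11
By total probability: P(defective) = 8/15*7/11 + 7/15*6/11 = 98/165

98/165


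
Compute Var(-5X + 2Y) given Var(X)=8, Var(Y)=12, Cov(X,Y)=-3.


Var(-5X + 2Y) = (-5)^2*Var(X) + 2^2*Var(Y) + 2*(-5)*2*Cov(X,Y)
= 25*8 + 4*12 - 20*(-3)
= 200 + 48 + 60 = 308

308


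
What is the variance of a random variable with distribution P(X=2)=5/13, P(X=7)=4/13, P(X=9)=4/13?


E[X] = 74/13, E[X^2] = 540/13
Var(X) = E[X^2] - (E[X])^2 = 540/13 - (74/13)^2 = 1544/169

1544/169


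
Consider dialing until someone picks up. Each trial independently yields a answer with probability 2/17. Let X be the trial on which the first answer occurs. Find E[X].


For geometric (trials until first success), E[X] = 1/p = 1/(2/17) = 17/2

17/2


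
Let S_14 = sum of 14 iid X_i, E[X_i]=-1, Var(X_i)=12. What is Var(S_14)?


By independence, Var(S_n) = n*Var(X_1) = 14*12 = 168

168


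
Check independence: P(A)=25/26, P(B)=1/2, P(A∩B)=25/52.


P(A)*P(B) = 25/26*1/2 = 25/52
P(A∩B) = 25/52, which equals P(A)P(B), so independent

Yes, A and B are independent


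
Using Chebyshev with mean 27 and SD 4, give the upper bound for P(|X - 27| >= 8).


k = 8/4 = 2
Chebyshev: P(|X-mu| >= k*sigma) <= 1/k^2 = 1/2^2 = 1/4

1/4


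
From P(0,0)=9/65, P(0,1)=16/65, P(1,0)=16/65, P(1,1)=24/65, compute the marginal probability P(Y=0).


P(Y=0) = P(0,0)+P(1,0) = 9/65 + 16/65 = 25/65 = 5/13

5/13


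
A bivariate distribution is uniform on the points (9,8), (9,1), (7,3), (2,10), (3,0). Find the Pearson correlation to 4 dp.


Cov(X,Y) = -2.0000, Var(X) = 8.8000, Var(Y) = 15.4400
rho = Cov/(sqrt(VarX)*sqrt(VarY)) = -0.1716

-0.1716


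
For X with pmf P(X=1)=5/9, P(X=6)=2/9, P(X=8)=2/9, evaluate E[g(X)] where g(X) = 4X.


E[4X] = sum(g(x)*P(x))
= 4*5/9 + 24*2/9 + 32*2/9
= 44/3

44/3


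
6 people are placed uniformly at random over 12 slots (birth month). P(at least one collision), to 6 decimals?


P(all different) = prod((12-i)/12 for i=0..5) = 0.222801
P(at least one match) = 1 - 0.222801 = 0.777199

0.777199


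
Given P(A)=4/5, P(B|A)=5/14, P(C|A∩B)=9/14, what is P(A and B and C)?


P(A∩B∩C) = P(A) * P(B|A) * P(C|A∩B)
= 4/5 * 5/14 * 9/14
= 2/7 * 9/14 = 9/49

9/49


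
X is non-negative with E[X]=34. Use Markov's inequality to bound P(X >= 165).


Markov: P(X >= a) <= E[X]/a
P(X >= 165) <= 34/165

34/165


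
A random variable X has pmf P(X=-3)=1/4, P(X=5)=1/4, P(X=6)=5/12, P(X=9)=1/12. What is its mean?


E[X] = sum(x * P(x))
= -3*1/4 + 5*1/4 + 6*5/12 + 9*1/12
= 15/4

15/4


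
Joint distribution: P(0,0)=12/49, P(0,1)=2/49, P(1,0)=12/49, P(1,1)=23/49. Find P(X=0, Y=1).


Read from table: P(X=0, Y=1) = 2/49

2/49


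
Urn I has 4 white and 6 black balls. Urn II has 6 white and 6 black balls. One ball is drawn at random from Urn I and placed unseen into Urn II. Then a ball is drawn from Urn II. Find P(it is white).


P(transfer white) = 4/10 = 2/5; P(transfer black) = 3/5
If white transferred: Urn II has 7 white of 13, so P(white|white moved) = 7/13
If black transferred: Urn II has 6 white of 13, so P(white|black moved) = 6/13
By total probability: P(white) = 2/5*7/13 + 3/5*6/13 = 32/65

32/65


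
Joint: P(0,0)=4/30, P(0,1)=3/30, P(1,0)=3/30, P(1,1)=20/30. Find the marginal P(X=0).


P(X=0) = P(0,0)+P(0,1) = 4/30 + 3/30 = 7/30

7/30


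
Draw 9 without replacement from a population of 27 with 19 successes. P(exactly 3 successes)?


P(X=3) = C(19,3)*C(8,6) / C(27,9)
= 969*28 / 4686825
= 27132/4686825 = 476/82225

476/82225


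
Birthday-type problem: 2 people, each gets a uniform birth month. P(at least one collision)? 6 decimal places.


P(all different) = prod((12-i)/12 for i=0..1) = 0.916667
P(at least one match) = 1 - 0.916667 = 0.083333

0.083333


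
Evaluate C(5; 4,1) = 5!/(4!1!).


5! = 120
Denominator: 4!=24 * 1!=1
Coefficient = 120 / 24 = 5

5


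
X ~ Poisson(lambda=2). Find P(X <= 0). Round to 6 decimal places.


P(X<=0) = e^(-2)*2^0/0!
≈ 0.1353352832
≈ 0.135335

0.135335


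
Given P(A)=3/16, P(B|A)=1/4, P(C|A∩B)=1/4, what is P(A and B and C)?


P(A∩B∩C) = P(A) * P(B|A) * P(C|A∩B)
= 3/16 * 1/4 * 1/4
= 3/64 * 1/4 = 3/256

3/256


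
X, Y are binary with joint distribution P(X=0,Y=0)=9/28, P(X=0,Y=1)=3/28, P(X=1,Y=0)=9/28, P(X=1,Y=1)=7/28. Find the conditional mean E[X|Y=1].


P(Y=1) = 10/28
E[X|Y=1] = (0*3 + 1*7)/10 = 7/10

7/10


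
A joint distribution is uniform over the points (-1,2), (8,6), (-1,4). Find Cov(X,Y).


E[X]=2, E[Y]=4, E[XY]=14
Cov(X,Y) = E[XY] - E[X]E[Y] = 14 - 2*4 = 6

6


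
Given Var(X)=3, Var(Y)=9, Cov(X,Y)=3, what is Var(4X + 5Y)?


Var(4X + 5Y) = 4^2*Var(X) + 5^2*Var(Y) + 2*4*5*Cov(X,Y)
= 16*3 + 25*9 + 40*3
= 48 + 225 + 120 = 393

393


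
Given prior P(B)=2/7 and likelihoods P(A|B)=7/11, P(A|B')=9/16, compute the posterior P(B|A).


P(A) = P(A|B)P(B) + P(A|B')P(B') = 7/11*2/7 + 9/16*5/7 = 719/1232
P(B|A) = P(A|B)P(B)/P(A) = (2/11)/(719/1232) = 224/719

224/719


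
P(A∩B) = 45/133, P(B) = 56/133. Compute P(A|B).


P(A|B) = P(A∩B)/P(B) = (45/133)/(56/133) = 45/56

45/56


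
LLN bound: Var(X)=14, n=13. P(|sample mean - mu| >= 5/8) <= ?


Var(Xbar) = Var(X)/n = 14/13
Chebyshev: P(|Xbar-mu| >= 5/8) <= Var(Xbar)/(5/8)^2 = (14/13)/(25/64) = 896/325
Bound exceeds 1, so trivial bound: 1

1


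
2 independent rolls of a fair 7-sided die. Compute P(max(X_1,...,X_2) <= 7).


P(max <= 7) = P(all X_i <= 7) = (P(X_1 <= 7))^2
= (7/7)^2 = 1^2 = 1

1


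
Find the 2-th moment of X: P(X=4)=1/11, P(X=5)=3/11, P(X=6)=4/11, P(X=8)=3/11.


E[X^2] = sum(x^2 * P(x))
= 16*1/11 + 25*3/11 + 36*4/11 + 64*3/11
= 427/11

427/11


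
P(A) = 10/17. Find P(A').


P(A') = 1 - P(A) = 1 - 10/17 = 7/17

7/17


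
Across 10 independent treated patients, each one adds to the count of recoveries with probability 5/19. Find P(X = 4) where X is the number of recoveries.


P(X=4) = C(10,4) * p^4 * (1-p)^6
= 210 * 625/130321 * 7529536/47045881
= 988251600000/6131066257801

988251600000/6131066257801


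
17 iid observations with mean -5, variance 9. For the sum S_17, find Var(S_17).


By independence, Var(S_n) = n*Var(X_1) = 17*9 = 153

153


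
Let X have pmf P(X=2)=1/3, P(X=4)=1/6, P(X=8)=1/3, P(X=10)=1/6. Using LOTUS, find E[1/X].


E[1/X] = sum(g(x)*P(x))
= 1/2*1/3 + 1/4*1/6 + 1/8*1/3 + 1/10*1/6
= 4/15

4/15


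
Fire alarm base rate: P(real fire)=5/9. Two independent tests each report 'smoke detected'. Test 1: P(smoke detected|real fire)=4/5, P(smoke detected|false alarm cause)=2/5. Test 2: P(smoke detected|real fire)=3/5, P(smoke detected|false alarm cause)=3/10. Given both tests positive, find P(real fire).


After test 1: P(+) = 4/5*5/9 + 2/5*4/9 = 28/45
P(B|+) = (4/9)/(28/45) = 5/7
After test 2 (use post1 as new prior): P(+) = 3/5*5/7 + 3/10*2/7 = 18/35
P(B|+,+) = (3/7)/(18/35) = 5/6

5/6


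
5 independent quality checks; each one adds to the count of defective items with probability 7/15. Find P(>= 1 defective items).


P(at least one) = 1 - P(none)
P(none) = (1 - 7/15)^5 = (8/15)^5 = 32768/759375
P(at least one) = 1 - 32768/759375 = 726607/759375

726607/759375


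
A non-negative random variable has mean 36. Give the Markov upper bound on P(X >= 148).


Markov: P(X >= a) <= E[X]/a
P(X >= 148) <= 36/148 = 9/37

9/37


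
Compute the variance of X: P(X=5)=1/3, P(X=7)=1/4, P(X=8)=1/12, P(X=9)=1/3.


E[X] = 85/12, E[X^2] = 635/12
Var(X) = E[X^2] - (E[X])^2 = 635/12 - (85/12)^2 = 395/144

395/144


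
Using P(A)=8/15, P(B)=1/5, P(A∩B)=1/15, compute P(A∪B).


P(A∪B) = P(A) + P(B) - P(A∩B)
= 8/15 + 1/5 - 1/15 = 2/3

2/3


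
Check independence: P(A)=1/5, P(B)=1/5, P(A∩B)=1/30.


P(A)*P(B) = 1/5*1/5 = 1/25
P(A∩B) = 1/30 != 1/25, so not independent

No, A and B are not independent


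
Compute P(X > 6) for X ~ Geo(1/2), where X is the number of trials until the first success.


P(X > 6) = P(first 6 trials all fail) = (1-p)^6 = (1/2)^6 = 1/64

1/64


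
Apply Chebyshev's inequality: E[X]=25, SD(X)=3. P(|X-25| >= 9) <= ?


k = 9/3 = 3
Chebyshev: P(|X-mu| >= k*sigma) <= 1/k^2 = 1/3^2 = 1/9

1/9


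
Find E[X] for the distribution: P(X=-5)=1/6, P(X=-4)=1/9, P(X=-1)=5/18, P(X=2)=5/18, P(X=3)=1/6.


E[X] = sum(x * P(x))
= -5*1/6 - 4*1/9 - 1*5/18 + 2*5/18 + 3*1/6
= -1/2

-1/2


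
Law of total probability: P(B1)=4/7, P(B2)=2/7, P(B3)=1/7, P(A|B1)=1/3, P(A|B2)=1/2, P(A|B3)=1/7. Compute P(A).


P(A) = P(A|B1)P(B1) + P(A|B2)P(B2) + P(A|B3)P(B3)
= 1/3*4/7 + 1/2*2/7 + 1/7*1/7
= 4/21 + 1/7 + 1/49 = 52/147

52/147


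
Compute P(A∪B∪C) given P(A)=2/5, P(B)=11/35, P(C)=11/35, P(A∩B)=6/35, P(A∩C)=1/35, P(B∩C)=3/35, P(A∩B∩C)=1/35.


P(A∪B∪C) = P(A)+P(B)+P(C) - P(AB)-P(AC)-P(BC) + P(ABC)
= 2/5+11/35+11/35 - 6/35-1/35-3/35 + 1/35
= 27/35

27/35


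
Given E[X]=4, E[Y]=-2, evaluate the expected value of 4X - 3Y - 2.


E[4X - 3Y - 2] = 4*E[X] - 3*E[Y] - 2
= (4)*(4) + (-3)*(-2) + (-2)
= 16 + 6 - 2 = 20

20


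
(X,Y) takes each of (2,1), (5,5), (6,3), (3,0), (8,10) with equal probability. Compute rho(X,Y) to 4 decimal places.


Cov(X,Y) = 6.7600, Var(X) = 4.5600, Var(Y) = 12.5600
rho = Cov/(sqrt(VarX)*sqrt(VarY)) = 0.8932

0.8932


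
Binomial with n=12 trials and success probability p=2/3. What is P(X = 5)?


P(X=5) = C(12,5) * p^5 * (1-p)^7
= 792 * 32/243 * 1/2187
= 2816/59049

2816/59049


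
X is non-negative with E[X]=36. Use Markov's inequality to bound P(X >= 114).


Markov: P(X >= a) <= E[X]/a
P(X >= 114) <= 36/114 = 6/19

6/19


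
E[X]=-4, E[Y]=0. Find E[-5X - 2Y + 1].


E[-5X - 2Y + 1] = -5*E[X] - 2*E[Y] + 1
= (-5)*(-4) + (-2)*(0) + (1)
= 20 + 0 + 1 = 21

21


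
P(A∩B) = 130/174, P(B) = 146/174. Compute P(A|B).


P(A|B) = P(A∩B)/P(B) = (130/174)/(146/174) = 130/146 = 65/73

65/73


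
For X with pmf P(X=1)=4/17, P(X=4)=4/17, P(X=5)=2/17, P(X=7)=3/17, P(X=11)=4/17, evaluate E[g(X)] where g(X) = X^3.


E[X^3] = sum(g(x)*P(x))
= 1*4/17 + 64*4/17 + 125*2/17 + 343*3/17 + 1331*4/17
= 6863/17

6863/17


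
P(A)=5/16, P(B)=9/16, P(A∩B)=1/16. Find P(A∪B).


P(A∪B) = P(A) + P(B) - P(A∩B)
= 5/16 + 9/16 - 1/16 = 13/16

13/16


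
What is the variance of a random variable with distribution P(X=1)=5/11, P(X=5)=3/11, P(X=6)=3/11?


E[X] = 38/11, E[X^2] = 188/11
Var(X) = E[X^2] - (E[X])^2 = 188/11 - (38/11)^2 = 624/121

624/121


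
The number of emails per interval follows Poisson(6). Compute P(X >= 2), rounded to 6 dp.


P(X>=2) = 1 - P(X<=1) = 1 - (e^(-6)*6^0/0! + e^(-6)*6^1/1!)
≈ 1 - (0.0024787522 + 0.0148725131)
= 1 - 0.0173512653 = 0.9826487347
≈ 0.982649

0.982649


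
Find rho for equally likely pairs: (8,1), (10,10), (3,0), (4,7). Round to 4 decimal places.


Cov(X,Y) = 5.8750, Var(X) = 8.1875, Var(Y) = 17.2500
rho = Cov/(sqrt(VarX)*sqrt(VarY)) = 0.4944

0.4944


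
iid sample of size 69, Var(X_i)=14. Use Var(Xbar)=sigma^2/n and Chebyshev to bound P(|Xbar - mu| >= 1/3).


Var(Xbar) = Var(X)/n = 14/69
Chebyshev: P(|Xbar-mu| >= 1/3) <= Var(Xbar)/(1/3)^2 = (14/69)/(1/9) = 42/23
Bound exceeds 1, so trivial bound: 1

1


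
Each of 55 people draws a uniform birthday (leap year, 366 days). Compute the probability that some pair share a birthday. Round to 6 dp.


P(all different) = prod((366-i)/366 for i=0..54) = 0.013909
P(at least one match) = 1 - 0.013909 = 0.986091

0.986091


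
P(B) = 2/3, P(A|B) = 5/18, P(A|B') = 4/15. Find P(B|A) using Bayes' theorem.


P(A) = P(A|B)P(B) + P(A|B')P(B') = 5/18*2/3 + 4/15*1/3 = 37/135
P(B|A) = P(A|B)P(B)/P(A) = (5/27)/(37/135) = 25/37

25/37


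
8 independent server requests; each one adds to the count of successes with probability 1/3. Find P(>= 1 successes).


P(at least one) = 1 - P(none)
P(none) = (1 - 1/3)^8 = (2/3)^8 = 256/6561
P(at least one) = 1 - 256/6561 = 6305/6561

6305/6561


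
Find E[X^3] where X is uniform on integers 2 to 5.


E[X^3] = (1/4) * sum(x^3 for x=2..5)
= 224/4 = 56

56


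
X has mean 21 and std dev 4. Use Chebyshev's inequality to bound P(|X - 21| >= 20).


k = 20/4 = 5
Chebyshev: P(|X-mu| >= k*sigma) <= 1/k^2 = 1/5^2 = 1/25

1/25


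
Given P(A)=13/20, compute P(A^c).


P(A') = 1 - P(A) = 1 - 13/20 = 7/20

7/20


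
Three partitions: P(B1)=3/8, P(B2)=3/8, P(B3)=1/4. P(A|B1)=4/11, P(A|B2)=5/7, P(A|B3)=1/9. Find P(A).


P(A) = P(A|B1)P(B1) + P(A|B2)P(B2) + P(A|B3)P(B3)
= 4/11*3/8 + 5/7*3/8 + 1/9*1/4
= 3/22 + 15/56 + 1/36 = 2395/5544

2395/5544


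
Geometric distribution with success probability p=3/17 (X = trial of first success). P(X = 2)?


P(X=2) = (1-p)^1 * p = (14/17)^1 * 3/17
= 14/17 * 3/17 = 42/289

42/289


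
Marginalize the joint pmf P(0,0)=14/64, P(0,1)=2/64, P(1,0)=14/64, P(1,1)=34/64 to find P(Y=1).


P(Y=1) = P(0,1)+P(1,1) = 2/64 + 34/64 = 36/64 = 9/16

9/16


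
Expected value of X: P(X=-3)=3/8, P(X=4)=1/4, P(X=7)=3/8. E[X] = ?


E[X] = sum(x * P(x))
= -3*3/8 + 4*1/4 + 7*3/8
= 5/2

5/2


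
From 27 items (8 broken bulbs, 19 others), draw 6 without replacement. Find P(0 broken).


P(X=0) = C(8,0)*C(19,6) / C(27,6)
= 1*27132 / 296010
= 27132/296010 = 4522/49335

4522/49335


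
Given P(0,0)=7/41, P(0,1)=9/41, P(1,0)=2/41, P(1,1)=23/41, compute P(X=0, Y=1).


Read from table: P(X=0, Y=1) = 9/41

9/41


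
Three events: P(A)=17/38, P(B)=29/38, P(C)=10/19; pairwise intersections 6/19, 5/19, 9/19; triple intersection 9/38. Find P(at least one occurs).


P(A∪B∪C) = P(A)+P(B)+P(C) - P(AB)-P(AC)-P(BC) + P(ABC)
= 17/38+29/38+10/19 - 6/19-5/19-9/19 + 9/38
= 35/38

35/38


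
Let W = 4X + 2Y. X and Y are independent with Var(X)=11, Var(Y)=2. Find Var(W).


Independence => Cov(X,Y)=0
Var(4X + 2Y) = 4^2*Var(X) + 2^2*Var(Y)
= 16*11 + 4*2 = 184

184


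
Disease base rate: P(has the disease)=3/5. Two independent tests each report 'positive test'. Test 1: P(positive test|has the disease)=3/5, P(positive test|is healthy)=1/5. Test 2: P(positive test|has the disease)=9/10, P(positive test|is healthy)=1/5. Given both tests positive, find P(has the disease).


After test 1: P(+) = 3/5*3/5 + 1/5*2/5 = 11/25
P(B|+) = (9/25)/(11/25) = 9/11
After test 2 (use post1 as new prior): P(+) = 9/10*9/11 + 1/5*2/11 = 17/22
P(B|+,+) = (81/110)/(17/22) = 81/85

81/85


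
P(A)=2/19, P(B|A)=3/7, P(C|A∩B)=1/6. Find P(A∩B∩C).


P(A∩B∩C) = P(A) * P(B|A) * P(C|A∩B)
= 2/19 * 3/7 * 1/6
= 6/133 * 1/6 = 1/133

1/133


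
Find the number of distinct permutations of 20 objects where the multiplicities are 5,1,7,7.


20! = 2432902008176640000
Denominator: 5!=120 * 1!=1 * 7!=5040 * 7!=5040
Coefficient = 2432902008176640000 / 3048192000 = 798145920

798145920


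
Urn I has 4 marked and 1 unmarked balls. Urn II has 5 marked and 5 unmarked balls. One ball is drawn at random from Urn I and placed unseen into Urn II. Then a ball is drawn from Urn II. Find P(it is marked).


P(transfer marked) = 4/5; P(transfer unmarked) = 1/5
If marked transferred: Urn II has 6 marked of 11, so P(marked|marked moved) = 6/11
If unmarked transferred: Urn II has 5 marked of 11, so P(marked|unmarked moved) = 5/11
By total probability: P(marked) = 4/5*6/11 + 1/5*5/11 = 29/55

29/55


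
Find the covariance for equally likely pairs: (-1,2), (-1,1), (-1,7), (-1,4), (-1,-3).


E[X]=-1, E[Y]=11/5, E[XY]=-11/5
Cov(X,Y) = E[XY] - E[X]E[Y] = -11/5 + 1*11/5 = 0

0


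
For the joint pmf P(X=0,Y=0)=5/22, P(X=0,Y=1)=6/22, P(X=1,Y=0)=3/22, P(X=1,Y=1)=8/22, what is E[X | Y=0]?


P(Y=0) = 8/22
E[X|Y=0] = (0*5 + 1*3)/8 = 3/8

3/8


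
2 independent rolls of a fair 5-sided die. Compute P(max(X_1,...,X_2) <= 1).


P(max <= 1) = P(all X_i <= 1) = (P(X_1 <= 1))^2
= (1/5)^2 = 1/25

1/25


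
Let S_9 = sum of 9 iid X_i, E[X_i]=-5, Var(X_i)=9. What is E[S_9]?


E[S_n] = n*E[X_1] = 9*-5 = -45

-45


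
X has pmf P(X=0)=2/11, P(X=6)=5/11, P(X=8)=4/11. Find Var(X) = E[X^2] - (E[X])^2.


E[X] = 62/11, E[X^2] = 436/11
Var(X) = E[X^2] - (E[X])^2 = 436/11 - (62/11)^2 = 952/121

952/121


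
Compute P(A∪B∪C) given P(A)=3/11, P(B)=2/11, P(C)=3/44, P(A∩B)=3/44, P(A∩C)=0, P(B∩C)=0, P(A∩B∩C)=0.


P(A∪B∪C) = P(A)+P(B)+P(C) - P(AB)-P(AC)-P(BC) + P(ABC)
= 3/11+2/11+3/44 - 3/44-0-0 + 0
= 5/11

5/11


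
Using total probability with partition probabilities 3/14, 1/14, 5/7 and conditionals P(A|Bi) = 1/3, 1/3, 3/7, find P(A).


P(A) = P(A|B1)P(B1) + P(A|B2)P(B2) + P(A|B3)P(B3)
= 1/3*3/14 + 1/3*1/14 + 3/7*5/7
= 1/14 + 1/42 + 15/49 = 59/147

59/147


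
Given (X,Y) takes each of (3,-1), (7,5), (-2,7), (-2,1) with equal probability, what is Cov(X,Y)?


E[X]=3/2, E[Y]=3, E[XY]=4
Cov(X,Y) = E[XY] - E[X]E[Y] = 4 - 3/2*3 = -1/2

-1/2


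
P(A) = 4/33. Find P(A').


P(A') = 1 - P(A) = 1 - 4/33 = 29/33

29/33


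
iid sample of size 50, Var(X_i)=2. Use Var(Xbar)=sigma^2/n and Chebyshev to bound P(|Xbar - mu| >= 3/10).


Var(Xbar) = Var(X)/n = 2/50
Chebyshev: P(|Xbar-mu| >= 3/10) <= Var(Xbar)/(3/10)^2 = (1/25)/(9/100) = 4/9

4/9


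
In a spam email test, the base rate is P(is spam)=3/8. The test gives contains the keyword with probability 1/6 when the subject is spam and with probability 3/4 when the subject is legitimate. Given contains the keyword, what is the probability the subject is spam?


P(A) = P(A|B)P(B) + P(A|B')P(B') = 1/6*3/8 + 3/4*5/8 = 17/32
P(B|A) = P(A|B)P(B)/P(A) = (1/16)/(17/32) = 2/17

2/17


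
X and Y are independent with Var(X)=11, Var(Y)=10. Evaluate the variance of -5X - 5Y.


Independence => Cov(X,Y)=0
Var(-5X - 5Y) = (-5)^2*Var(X) + (-5)^2*Var(Y)
= 25*11 + 25*10 = 525

525


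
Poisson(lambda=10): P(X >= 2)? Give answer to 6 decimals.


P(X>=2) = 1 - P(X<=1) = 1 - (e^(-10)*10^0/0! + e^(-10)*10^1/1!)
≈ 1 - (0.0000453999 + 0.0004539993)
= 1 - 0.0004993992 = 0.9995006008
≈ 0.999501

0.999501


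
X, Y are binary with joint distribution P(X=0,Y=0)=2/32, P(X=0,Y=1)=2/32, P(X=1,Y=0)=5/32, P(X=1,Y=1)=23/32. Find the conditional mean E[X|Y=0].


P(Y=0) = 7/32
E[X|Y=0] = (0*2 + 1*5)/7 = 5/7

5/7


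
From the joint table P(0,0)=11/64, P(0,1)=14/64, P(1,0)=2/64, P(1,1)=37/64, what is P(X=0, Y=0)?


Read from table: P(X=0, Y=0) = 11/64

11/64


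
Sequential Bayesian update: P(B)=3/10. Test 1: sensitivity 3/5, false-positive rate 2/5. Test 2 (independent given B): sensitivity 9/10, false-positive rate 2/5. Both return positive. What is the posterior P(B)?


After test 1: P(+) = 3/5*3/10 + 2/5*7/10 = 23/50
P(B|+) = (9/50)/(23/50) = 9/23
After test 2 (use post1 as new prior): P(+) = 9/10*9/23 + 2/5*14/23 = 137/230
P(B|+,+) = (81/230)/(137/230) = 81/137

81/137


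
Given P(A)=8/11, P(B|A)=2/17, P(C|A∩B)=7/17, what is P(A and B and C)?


P(A∩B∩C) = P(A) * P(B|A) * P(C|A∩B)
= 8/11 * 2/17 * 7/17
= 16/187 * 7/17 = 112/3179

112/3179


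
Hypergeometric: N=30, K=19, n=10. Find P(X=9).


P(X=9) = C(19,9)*C(11,1) / C(30,10)
= 92378*11 / 30045015
= 1016158/30045015 = 7106/210105

7106/210105


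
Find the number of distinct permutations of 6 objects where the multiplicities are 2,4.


6! = 720
Denominator: 2!=2 * 4!=24
Coefficient = 720 / 48 = 15

15


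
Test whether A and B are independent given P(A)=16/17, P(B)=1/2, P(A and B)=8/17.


P(A)*P(B) = 16/17*1/2 = 8/17
P(A∩B) = 8/17, which equals P(A)P(B), so independent

Yes, A and B are independent


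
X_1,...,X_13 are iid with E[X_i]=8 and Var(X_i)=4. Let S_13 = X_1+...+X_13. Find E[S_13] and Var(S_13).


E[S_n] = n*mu = 13*8 = 104
Var(S_n) = n*sigma^2 = 13*4 = 52

E[S_13]=104, Var(S_13)=52


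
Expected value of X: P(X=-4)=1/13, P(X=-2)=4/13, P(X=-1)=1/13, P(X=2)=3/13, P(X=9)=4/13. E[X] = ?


E[X] = sum(x * P(x))
= -4*1/13 - 2*4/13 - 1*1/13 + 2*3/13 + 9*4/13
= 29/13

29/13


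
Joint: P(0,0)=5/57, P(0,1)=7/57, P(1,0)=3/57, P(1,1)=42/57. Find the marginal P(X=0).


P(X=0) = P(0,0)+P(0,1) = 5/57 + 7/57 = 12/57 = 4/19

4/19


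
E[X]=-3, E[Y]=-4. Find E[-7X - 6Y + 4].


E[-7X - 6Y + 4] = -7*E[X] - 6*E[Y] + 4
= (-7)*(-3) + (-6)*(-4) + (4)
= 21 + 24 + 4 = 49

49


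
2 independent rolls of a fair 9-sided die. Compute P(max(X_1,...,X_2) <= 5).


P(max <= 5) = P(all X_i <= 5) = (P(X_1 <= 5))^2
= (5/9)^2 = 25/81

25/81


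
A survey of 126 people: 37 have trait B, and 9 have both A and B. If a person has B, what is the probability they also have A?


P(A|B) = P(A∩B)/P(B) = (9/126)/(37/126) = 9/37

9/37


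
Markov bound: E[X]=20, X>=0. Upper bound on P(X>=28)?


Markov: P(X >= a) <= E[X]/a
P(X >= 28) <= 20/28 = 5/7

5/7


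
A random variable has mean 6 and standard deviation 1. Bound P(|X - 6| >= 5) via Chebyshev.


k = 5/1 = 5
Chebyshev: P(|X-mu| >= k*sigma) <= 1/k^2 = 1/5^2 = 1/25

1/25


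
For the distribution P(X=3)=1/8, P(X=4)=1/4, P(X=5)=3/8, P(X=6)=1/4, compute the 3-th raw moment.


E[X^3] = sum(x^3 * P(x))
= 27*1/8 + 64*1/4 + 125*3/8 + 216*1/4
= 481/4

481/4


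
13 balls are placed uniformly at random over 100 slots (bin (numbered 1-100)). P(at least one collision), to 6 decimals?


P(all different) = prod((100-i)/100 for i=0..12) = 0.442775
P(at least one match) = 1 - 0.442775 = 0.557225

0.557225


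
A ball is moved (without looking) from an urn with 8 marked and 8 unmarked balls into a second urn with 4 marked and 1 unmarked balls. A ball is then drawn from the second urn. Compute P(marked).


P(transfer marked) = 8/16 = 1/2; P(transfer unmarked) = 1/2
If marked transferred: Urn II has 5 marked of 6, so P(marked|marked moved) = 5/6
If unmarked transferred: Urn II has 4 marked of 6, so P(marked|unmarked moved) = 2/3
By total probability: P(marked) = 1/2*5/6 + 1/2*2/3 = 3/4

3/4


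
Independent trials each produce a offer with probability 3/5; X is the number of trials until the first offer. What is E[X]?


For geometric (trials until first success), E[X] = 1/p = 1/(3/5) = 5/3

5/3


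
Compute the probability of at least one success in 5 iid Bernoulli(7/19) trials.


P(at least one) = 1 - P(none)
P(none) = (1 - 7/19)^5 = (12/19)^5 = 248832/2476099
P(at least one) = 1 - 248832/2476099 = 2227267/2476099

2227267/2476099


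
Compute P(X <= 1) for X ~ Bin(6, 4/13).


P(X<=1) = P(X=0) + P(X=1)
= 531441/4826809 + 1417176/4826809
= 1948617/4826809

1948617/4826809


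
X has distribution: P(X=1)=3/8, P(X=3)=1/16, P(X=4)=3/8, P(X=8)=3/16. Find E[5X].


E[5X] = sum(g(x)*P(x))
= 5*3/8 + 15*1/16 + 20*3/8 + 40*3/16
= 285/16

285/16


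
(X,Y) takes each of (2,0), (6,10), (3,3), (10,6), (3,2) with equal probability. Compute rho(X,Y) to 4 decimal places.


Cov(X,Y) = 6.8400, Var(X) = 8.5600, Var(Y) = 12.1600
rho = Cov/(sqrt(VarX)*sqrt(VarY)) = 0.6704

0.6704


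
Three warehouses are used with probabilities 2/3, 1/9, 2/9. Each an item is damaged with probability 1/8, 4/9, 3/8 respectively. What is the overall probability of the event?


P(A) = P(A|B1)P(B1) + P(A|B2)P(B2) + P(A|B3)P(B3)
= 1/8*2/3 + 4/9*1/9 + 3/8*2/9
= 1/12 + 4/81 + 1/12 = 35/162

35/162


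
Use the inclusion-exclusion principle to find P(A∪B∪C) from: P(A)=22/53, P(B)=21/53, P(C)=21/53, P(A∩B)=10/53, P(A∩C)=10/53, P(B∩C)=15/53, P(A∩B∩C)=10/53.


P(A∪B∪C) = P(A)+P(B)+P(C) - P(AB)-P(AC)-P(BC) + P(ABC)
= 22/53+21/53+21/53 - 10/53-10/53-15/53 + 10/53
= 39/53

39/53


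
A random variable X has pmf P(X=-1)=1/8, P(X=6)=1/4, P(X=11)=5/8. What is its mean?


E[X] = sum(x * P(x))
= -1*1/8 + 6*1/4 + 11*5/8
= 33/4

33/4


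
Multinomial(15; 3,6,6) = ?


15! = 1307674368000
Denominator: 3!=6 * 6!=720 * 6!=720
Coefficient = 1307674368000 / 3110400 = 420420

420420


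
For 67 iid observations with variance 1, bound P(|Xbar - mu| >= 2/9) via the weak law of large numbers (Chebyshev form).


Var(Xbar) = Var(X)/n = 1/67
Chebyshev: P(|Xbar-mu| >= 2/9) <= Var(Xbar)/(2/9)^2 = (1/67)/(4/81) = 81/268

81/268


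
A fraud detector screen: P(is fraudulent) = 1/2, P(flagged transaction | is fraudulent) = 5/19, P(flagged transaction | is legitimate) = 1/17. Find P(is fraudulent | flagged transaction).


P(A) = P(A|B)P(B) + P(A|B')P(B') = 5/19*1/2 + 1/17*1/2 = 52/323
P(B|A) = P(A|B)P(B)/P(A) = (5/38)/(52/323) = 85/104

85/104


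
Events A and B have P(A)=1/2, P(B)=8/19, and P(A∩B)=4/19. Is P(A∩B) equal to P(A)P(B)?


P(A)*P(B) = 1/2*8/19 = 4/19
P(A∩B) = 4/19, which equals P(A)P(B), so independent

Yes, A and B are independent


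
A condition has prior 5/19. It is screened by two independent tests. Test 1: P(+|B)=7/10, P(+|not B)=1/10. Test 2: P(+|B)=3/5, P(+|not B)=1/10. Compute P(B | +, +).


After test 1: P(+) = 7/10*5/19 + 1/10*14/19 = 49/190
P(B|+) = (7/38)/(49/190) = 5/7
After test 2 (use post1 as new prior): P(+) = 3/5*5/7 + 1/10*2/7 = 16/35
P(B|+,+) = (3/7)/(16/35) = 15/16

15/16


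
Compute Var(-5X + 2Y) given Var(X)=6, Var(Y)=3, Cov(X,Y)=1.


Var(-5X + 2Y) = (-5)^2*Var(X) + 2^2*Var(Y) + 2*(-5)*2*Cov(X,Y)
= 25*6 + 4*3 - 20*1
= 150 + 12 - 20 = 142

142


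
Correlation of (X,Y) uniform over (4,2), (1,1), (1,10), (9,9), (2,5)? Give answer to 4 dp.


Cov(X,Y) = 3.6400, Var(X) = 9.0400, Var(Y) = 13.0400
rho = Cov/(sqrt(VarX)*sqrt(VarY)) = 0.3353

0.3353


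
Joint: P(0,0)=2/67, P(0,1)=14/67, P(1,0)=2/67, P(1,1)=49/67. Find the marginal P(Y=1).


P(Y=1) = P(0,1)+P(1,1) = 14/67 + 49/67 = 63/67

63/67


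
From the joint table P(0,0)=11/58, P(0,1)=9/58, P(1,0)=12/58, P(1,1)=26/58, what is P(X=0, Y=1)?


Read from table: P(X=0, Y=1) = 9/58

9/58


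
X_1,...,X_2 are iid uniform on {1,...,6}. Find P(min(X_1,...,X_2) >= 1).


P(min >= 1) = P(all X_i >= 1) = (P(X_1 >= 1))^2
= (6/6)^2 = 1^2 = 1

1


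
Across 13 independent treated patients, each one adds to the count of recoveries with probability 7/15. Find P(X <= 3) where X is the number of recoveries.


P(X<=3) = P(X=0) + P(X=1) + P(X=2) + P(X=3)
= 549755813888/1946195068359375 + 6253472382976/1946195068359375 + 10943576670208/648731689453125 + 105331925450752/1946195068359375
= 28993176731648/389239013671875

28993176731648/389239013671875


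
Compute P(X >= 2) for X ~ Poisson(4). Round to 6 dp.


P(X>=2) = 1 - P(X<=1) = 1 - (e^(-4)*4^0/0! + e^(-4)*4^1/1!)
≈ 1 - (0.0183156389 + 0.0732625556)
= 1 - 0.0915781945 = 0.9084218055
≈ 0.908422

0.908422


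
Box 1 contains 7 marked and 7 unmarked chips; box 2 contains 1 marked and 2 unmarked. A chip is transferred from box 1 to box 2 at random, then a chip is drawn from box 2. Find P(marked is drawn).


P(transfer marked) = 7/14 = 1/2; P(transfer unmarked) = 1/2
If marked transferred: Urn II has 2 marked of 4, so P(marked|marked moved) = 1/2
If unmarked transferred: Urn II has 1 marked of 4, so P(marked|unmarked moved) = 1/4
By total probability: P(marked) = 1/2*1/2 + 1/2*1/4 = 3/8

3/8


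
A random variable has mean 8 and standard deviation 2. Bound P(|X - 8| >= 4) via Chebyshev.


k = 4/2 = 2
Chebyshev: P(|X-mu| >= k*sigma) <= 1/k^2 = 1/2^2 = 1/4

1/4


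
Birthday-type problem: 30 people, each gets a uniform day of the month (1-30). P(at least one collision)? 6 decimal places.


P(all different) = prod((30-i)/30 for i=0..29) = 0.000000
P(at least one match) = 1 - 0.000000 = 1.000000

1.000000


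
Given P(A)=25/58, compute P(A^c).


P(A') = 1 - P(A) = 1 - 25/58 = 33/58

33/58


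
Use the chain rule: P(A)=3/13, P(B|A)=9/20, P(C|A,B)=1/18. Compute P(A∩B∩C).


P(A∩B∩C) = P(A) * P(B|A) * P(C|A∩B)
= 3/13 * 9/20 * 1/18
= 27/260 * 1/18 = 3/520

3/520


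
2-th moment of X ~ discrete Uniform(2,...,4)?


E[X^2] = (1/3) * sum(x^2 for x=2..4)
= 29/3

29/3


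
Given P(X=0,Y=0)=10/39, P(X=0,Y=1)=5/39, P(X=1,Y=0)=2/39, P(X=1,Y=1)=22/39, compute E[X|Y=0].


P(Y=0) = 12/39
E[X|Y=0] = (0*10 + 1*2)/12 = 2/12 = 1/6

1/6


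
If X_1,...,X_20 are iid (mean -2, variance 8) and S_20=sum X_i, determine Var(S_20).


By independence, Var(S_n) = n*Var(X_1) = 20*8 = 160

160


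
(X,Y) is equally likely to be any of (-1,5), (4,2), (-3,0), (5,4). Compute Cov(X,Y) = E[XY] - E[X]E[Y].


E[X]=5/4, E[Y]=11/4, E[XY]=23/4
Cov(X,Y) = E[XY] - E[X]E[Y] = 23/4 - 5/4*11/4 = 37/16

37/16


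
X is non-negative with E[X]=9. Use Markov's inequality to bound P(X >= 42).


Markov: P(X >= a) <= E[X]/a
P(X >= 42) <= 9/42 = 3/14

3/14


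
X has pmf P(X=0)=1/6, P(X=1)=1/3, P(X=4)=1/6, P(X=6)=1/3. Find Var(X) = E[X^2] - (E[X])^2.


E[X] = 3, E[X^2] = 15
Var(X) = E[X^2] - (E[X])^2 = 15 - (3)^2 = 6

6


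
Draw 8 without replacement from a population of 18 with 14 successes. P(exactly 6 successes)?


P(X=6) = C(14,6)*C(4,2) / C(18,8)
= 3003*6 / 43758
= 18018/43758 = 7/17

7/17


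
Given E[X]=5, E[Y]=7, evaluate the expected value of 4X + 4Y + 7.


E[4X + 4Y + 7] = 4*E[X] + 4*E[Y] + 7
= (4)*(5) + (4)*(7) + (7)
= 20 + 28 + 7 = 55

55


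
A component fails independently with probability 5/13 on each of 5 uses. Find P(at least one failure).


P(at least one) = 1 - P(none)
P(none) = (1 - 5/13)^5 = (8/13)^5 = 32768/371293
P(at least one) = 1 - 32768/371293 = 338525/371293

338525/371293


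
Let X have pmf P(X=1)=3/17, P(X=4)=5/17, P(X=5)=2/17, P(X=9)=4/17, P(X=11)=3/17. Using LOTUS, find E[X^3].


E[X^3] = sum(g(x)*P(x))
= 1*3/17 + 64*5/17 + 125*2/17 + 729*4/17 + 1331*3/17
= 7482/17

7482/17


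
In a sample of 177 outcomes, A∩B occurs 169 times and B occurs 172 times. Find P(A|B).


P(A|B) = P(A∩B)/P(B) = (169/177)/(172/177) = 169/172

169/172


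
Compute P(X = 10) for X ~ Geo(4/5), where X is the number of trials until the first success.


P(X=10) = (1-p)^9 * p = (1/5)^9 * 4/5
= 1/1953125 * 4/5 = 4/9765625

4/9765625


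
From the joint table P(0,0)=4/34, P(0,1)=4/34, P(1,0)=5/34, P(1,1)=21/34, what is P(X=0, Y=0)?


Read from table: P(X=0, Y=0) = 4/34 = 2/17

2/17


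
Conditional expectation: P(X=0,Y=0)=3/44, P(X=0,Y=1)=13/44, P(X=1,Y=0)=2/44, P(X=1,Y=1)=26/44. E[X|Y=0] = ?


P(Y=0) = 5/44
E[X|Y=0] = (0*3 + 1*2)/5 = 2/5

2/5


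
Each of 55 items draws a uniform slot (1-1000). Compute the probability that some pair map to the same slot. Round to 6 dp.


P(all different) = prod((1000-i)/1000 for i=0..54) = 0.220306
P(at least one match) = 1 - 0.220306 = 0.779694

0.779694


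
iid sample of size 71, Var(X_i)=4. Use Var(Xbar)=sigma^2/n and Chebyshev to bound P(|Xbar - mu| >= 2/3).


Var(Xbar) = Var(X)/n = 4/71
Chebyshev: P(|Xbar-mu| >= 2/3) <= Var(Xbar)/(2/3)^2 = (4/71)/(4/9) = 9/71

9/71


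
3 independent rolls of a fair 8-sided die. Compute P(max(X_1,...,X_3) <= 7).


P(max <= 7) = P(all X_i <= 7) = (P(X_1 <= 7))^3
= (7/8)^3 = 343/512

343/512


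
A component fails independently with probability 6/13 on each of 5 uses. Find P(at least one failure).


P(at least one) = 1 - P(none)
P(none) = (1 - 6/13)^5 = (7/13)^5 = 16807/371293
P(at least one) = 1 - 16807/371293 = 354486/371293

354486/371293
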